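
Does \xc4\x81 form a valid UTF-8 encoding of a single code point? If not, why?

valid

Leading byte 0xC4 = 11000100 → 2-byte form.
Continuation bytes 0x81=10000001 all match 10xxxxxx.
Decoded value 0x101 is ≥ 0x80 (shortest form) and not a surrogate.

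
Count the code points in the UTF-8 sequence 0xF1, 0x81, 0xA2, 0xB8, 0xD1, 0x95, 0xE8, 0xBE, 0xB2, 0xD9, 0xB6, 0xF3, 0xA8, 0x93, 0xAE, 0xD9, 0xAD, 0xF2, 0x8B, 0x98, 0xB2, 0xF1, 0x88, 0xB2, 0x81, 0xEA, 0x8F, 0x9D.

Byte at offset 0: 0xF1 = 11110001 → 4-byte char (#1). Advance 4.
Byte at offset 4: 0xD1 = 11010001 → 2-byte char (#2). Advance 2.
Byte at offset 6: 0xE8 = 11101000 → 3-byte char (#3). Advance 3.
Byte at offset 9: 0xD9 = 11011001 → 2-byte char (#4). Advance 2.
Byte at offset 11: 0xF3 = 11110011 → 4-byte char (#5). Advance 4.
Byte at offset 15: 0xD9 = 11011001 → 2-byte char (#6). Advance 2.
Byte at offset 17: 0xF2 = 11110010 → 4-byte char (#7). Advance 4.
Byte at offset 21: 0xF1 = 11110001 → 4-byte char (#8). Advance 4.
Byte at offset 25: 0xEA = 11101010 → 3-byte char (#9). Advance 3.
Reached end at offset 28 after 9 code points.

9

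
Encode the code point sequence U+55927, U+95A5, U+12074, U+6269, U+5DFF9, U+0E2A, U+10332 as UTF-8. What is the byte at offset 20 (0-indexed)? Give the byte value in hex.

U+55927 → 4-byte form F1 95 A4 A7 at offsets 0–3.
U+95A5 → 3-byte form E9 96 A5 at offsets 4–6.
U+12074 → 4-byte form F0 92 81 B4 at offsets 7–10.
U+6269 → 3-byte form E6 89 A9 at offsets 11–13.
U+5DFF9 → 4-byte form F1 9D BF B9 at offsets 14–17.
U+0E2A → 3-byte form E0 B8 AA at offsets 18–20.
Offset 20 falls in char 6's range; it's byte 3 of E0 B8 AA = 0xAA.

0xAA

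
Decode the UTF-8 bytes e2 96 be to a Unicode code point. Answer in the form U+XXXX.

U+25BE

Leading byte 0xE2 = 11100010 matches 1110xxxx → 3-byte sequence.
Byte 1: 0xE2 = 11100010, payload 0010 (4 bits).
Byte 2: 0x96 = 10010110 (10xxxxxx ✓), payload 010110.
Byte 3: 0xBE = 10111110 (10xxxxxx ✓), payload 111110.
Concatenate: 0010010110111110 = 0x25BE (16 bits → U+25BE).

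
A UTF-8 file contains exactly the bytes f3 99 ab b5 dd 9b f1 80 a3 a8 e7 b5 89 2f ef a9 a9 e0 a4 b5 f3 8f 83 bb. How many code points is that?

8

Byte at offset 0: 0xF3 = 11110011 → 4-byte char (#1). Advance 4.
Byte at offset 4: 0xDD = 11011101 → 2-byte char (#2). Advance 2.
Byte at offset 6: 0xF1 = 11110001 → 4-byte char (#3). Advance 4.
Byte at offset 10: 0xE7 = 11100111 → 3-byte char (#4). Advance 3.
Byte at offset 13: 0x2F = 00101111 → 1-byte char (#5). Advance 1.
Byte at offset 14: 0xEF = 11101111 → 3-byte char (#6). Advance 3.
Byte at offset 17: 0xE0 = 11100000 → 3-byte char (#7). Advance 3.
Byte at offset 20: 0xF3 = 11110011 → 4-byte char (#8). Advance 4.
Reached end at offset 24 after 8 code points.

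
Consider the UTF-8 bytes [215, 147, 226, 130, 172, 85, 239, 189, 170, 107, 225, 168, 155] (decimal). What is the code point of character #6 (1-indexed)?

Offset 0: leading byte 0xD7 = 11010111 → 2-byte char #1 = D7 93.
Offset 2: leading byte 0xE2 = 11100010 → 3-byte char #2 = E2 82 AC.
Offset 5: leading byte 0x55 = 01010101 → 1-byte char #3 = 55.
Offset 6: leading byte 0xEF = 11101111 → 3-byte char #4 = EF BD AA.
Offset 9: leading byte 0x6B = 01101011 → 1-byte char #5 = 6B.
Offset 10: leading byte 0xE1 = 11100001 → 3-byte char #6 = E1 A8 9B.
Leading byte 0xE1 = 11100001 matches 1110xxxx → 3-byte sequence.
Byte 1: 0xE1 = 11100001, payload 0001 (4 bits).
Byte 2: 0xA8 = 10101000 (10xxxxxx ✓), payload 101000.
Byte 3: 0x9B = 10011011 (10xxxxxx ✓), payload 011011.
Concatenate: 0001101000011011 = 0x1A1B (16 bits → U+1A1B).

U+1A1B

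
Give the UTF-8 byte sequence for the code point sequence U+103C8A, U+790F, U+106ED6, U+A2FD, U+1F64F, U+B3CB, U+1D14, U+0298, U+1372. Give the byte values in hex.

U+103C8A: 4-byte form → F4 83 B2 8A.
U+790F: 3-byte form → E7 A4 8F.
U+106ED6: 4-byte form → F4 86 BB 96.
U+A2FD: 3-byte form → EA 8B BD.
U+1F64F: 4-byte form → F0 9F 99 8F.
U+B3CB: 3-byte form → EB 8F 8B.
U+1D14: 3-byte form → E1 B4 94.
U+0298: 2-byte form → CA 98.
U+1372: 3-byte form → E1 8D B2.
Concatenated (29 bytes): F4 83 B2 8A E7 A4 8F F4 86 BB 96 EA 8B BD F0 9F 99 8F EB 8F 8B E1 B4 94 CA 98 E1 8D B2.

F4 83 B2 8A E7 A4 8F F4 86 BB 96 EA 8B BD F0 9F 99 8F EB 8F 8B E1 B4 94 CA 98 E1 8D B2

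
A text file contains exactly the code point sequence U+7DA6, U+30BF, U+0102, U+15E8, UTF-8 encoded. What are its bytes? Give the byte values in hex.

U+7DA6: 3-byte form → E7 B6 A6.
U+30BF: 3-byte form → E3 82 BF.
U+0102: 2-byte form → C4 82.
U+15E8: 3-byte form → E1 97 A8.
Concatenated (11 bytes): E7 B6 A6 E3 82 BF C4 82 E1 97 A8.

E7 B6 A6 E3 82 BF C4 82 E1 97 A8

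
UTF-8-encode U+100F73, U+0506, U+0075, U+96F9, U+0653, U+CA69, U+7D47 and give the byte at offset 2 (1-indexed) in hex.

0x80

1-indexed offset 2 is 0-indexed offset 1.
U+100F73 → 4-byte form F4 80 BD B3 at offsets 0–3.
Offset 1 falls in char 1's range; it's byte 2 of F4 80 BD B3 = 0x80.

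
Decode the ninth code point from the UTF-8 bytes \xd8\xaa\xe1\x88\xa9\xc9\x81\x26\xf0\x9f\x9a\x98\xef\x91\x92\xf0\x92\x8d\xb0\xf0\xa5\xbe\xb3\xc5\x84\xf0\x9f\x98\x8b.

U+0144

Offset 0: leading byte 0xD8 = 11011000 → 2-byte char #1 = D8 AA.
Offset 2: leading byte 0xE1 = 11100001 → 3-byte char #2 = E1 88 A9.
Offset 5: leading byte 0xC9 = 11001001 → 2-byte char #3 = C9 81.
Offset 7: leading byte 0x26 = 00100110 → 1-byte char #4 = 26.
Offset 8: leading byte 0xF0 = 11110000 → 4-byte char #5 = F0 9F 9A 98.
Offset 12: leading byte 0xEF = 11101111 → 3-byte char #6 = EF 91 92.
Offset 15: leading byte 0xF0 = 11110000 → 4-byte char #7 = F0 92 8D B0.
Offset 19: leading byte 0xF0 = 11110000 → 4-byte char #8 = F0 A5 BE B3.
Offset 23: leading byte 0xC5 = 11000101 → 2-byte char #9 = C5 84.
Leading byte 0xC5 = 11000101 matches 110xxxxx → 2-byte sequence.
Byte 1: 0xC5 = 11000101, payload 00101 (5 bits).
Byte 2: 0x84 = 10000100 (10xxxxxx ✓), payload 000100.
Concatenate: 00101000100 = 0x144 (11 bits → U+0144).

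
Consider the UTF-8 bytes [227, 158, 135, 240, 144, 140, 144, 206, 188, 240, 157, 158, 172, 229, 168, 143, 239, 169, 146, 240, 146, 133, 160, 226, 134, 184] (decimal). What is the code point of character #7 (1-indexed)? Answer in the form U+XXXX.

Offset 0: leading byte 0xE3 = 11100011 → 3-byte char #1 = E3 9E 87.
Offset 3: leading byte 0xF0 = 11110000 → 4-byte char #2 = F0 90 8C 90.
Offset 7: leading byte 0xCE = 11001110 → 2-byte char #3 = CE BC.
Offset 9: leading byte 0xF0 = 11110000 → 4-byte char #4 = F0 9D 9E AC.
Offset 13: leading byte 0xE5 = 11100101 → 3-byte char #5 = E5 A8 8F.
Offset 16: leading byte 0xEF = 11101111 → 3-byte char #6 = EF A9 92.
Offset 19: leading byte 0xF0 = 11110000 → 4-byte char #7 = F0 92 85 A0.
Leading byte 0xF0 = 11110000 matches 11110xxx → 4-byte sequence.
Byte 1: 0xF0 = 11110000, payload 000 (3 bits).
Byte 2: 0x92 = 10010010 (10xxxxxx ✓), payload 010010.
Byte 3: 0x85 = 10000101 (10xxxxxx ✓), payload 000101.
Byte 4: 0xA0 = 10100000 (10xxxxxx ✓), payload 100000.
Concatenate: 000010010000101100000 = 0x12160 (21 bits → U+12160).

U+12160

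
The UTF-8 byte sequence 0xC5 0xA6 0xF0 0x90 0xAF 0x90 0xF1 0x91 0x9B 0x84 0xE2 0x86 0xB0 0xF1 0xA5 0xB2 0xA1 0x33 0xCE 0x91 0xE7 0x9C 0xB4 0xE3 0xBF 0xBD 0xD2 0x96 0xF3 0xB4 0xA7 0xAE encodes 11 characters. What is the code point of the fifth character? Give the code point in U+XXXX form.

Offset 0: leading byte 0xC5 = 11000101 → 2-byte char #1 = C5 A6.
Offset 2: leading byte 0xF0 = 11110000 → 4-byte char #2 = F0 90 AF 90.
Offset 6: leading byte 0xF1 = 11110001 → 4-byte char #3 = F1 91 9B 84.
Offset 10: leading byte 0xE2 = 11100010 → 3-byte char #4 = E2 86 B0.
Offset 13: leading byte 0xF1 = 11110001 → 4-byte char #5 = F1 A5 B2 A1.
Leading byte 0xF1 = 11110001 matches 11110xxx → 4-byte sequence.
Byte 1: 0xF1 = 11110001, payload 001 (3 bits).
Byte 2: 0xA5 = 10100101 (10xxxxxx ✓), payload 100101.
Byte 3: 0xB2 = 10110010 (10xxxxxx ✓), payload 110010.
Byte 4: 0xA1 = 10100001 (10xxxxxx ✓), payload 100001.
Concatenate: 001100101110010100001 = 0x65CA1 (21 bits → U+65CA1).

U+65CA1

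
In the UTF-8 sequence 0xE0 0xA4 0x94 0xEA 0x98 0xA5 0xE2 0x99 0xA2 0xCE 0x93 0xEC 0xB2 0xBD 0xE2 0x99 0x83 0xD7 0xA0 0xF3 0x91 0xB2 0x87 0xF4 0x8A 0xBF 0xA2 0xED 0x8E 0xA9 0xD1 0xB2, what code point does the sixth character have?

U+2643

Offset 0: leading byte 0xE0 = 11100000 → 3-byte char #1 = E0 A4 94.
Offset 3: leading byte 0xEA = 11101010 → 3-byte char #2 = EA 98 A5.
Offset 6: leading byte 0xE2 = 11100010 → 3-byte char #3 = E2 99 A2.
Offset 9: leading byte 0xCE = 11001110 → 2-byte char #4 = CE 93.
Offset 11: leading byte 0xEC = 11101100 → 3-byte char #5 = EC B2 BD.
Offset 14: leading byte 0xE2 = 11100010 → 3-byte char #6 = E2 99 83.
Leading byte 0xE2 = 11100010 matches 1110xxxx → 3-byte sequence.
Byte 1: 0xE2 = 11100010, payload 0010 (4 bits).
Byte 2: 0x99 = 10011001 (10xxxxxx ✓), payload 011001.
Byte 3: 0x83 = 10000011 (10xxxxxx ✓), payload 000011.
Concatenate: 0010011001000011 = 0x2643 (16 bits → U+2643).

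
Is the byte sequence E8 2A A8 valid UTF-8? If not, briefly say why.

invalid (non-continuation byte where continuation expected)

Leading byte 0xE8 = 11101000 → 3-byte form.
Byte 2 is 0x2A = 00101010, which is not 10xxxxxx — expected a continuation byte.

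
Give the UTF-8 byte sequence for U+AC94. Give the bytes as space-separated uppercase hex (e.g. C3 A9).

U+AC94 = 0xAC94 = 44180 decimal. In range U+0800–U+FFFF → 3-byte form: 1110xxxx 10xxxxxx 10xxxxxx.
Binary (16 bits): 1010110010010100.
Split 4+6+6: 1010 | 110010 | 010100.
Byte 1: 11101010 = 0xEA.
Byte 2: 10110010 = 0xB2.
Byte 3: 10010100 = 0x94.

EA B2 94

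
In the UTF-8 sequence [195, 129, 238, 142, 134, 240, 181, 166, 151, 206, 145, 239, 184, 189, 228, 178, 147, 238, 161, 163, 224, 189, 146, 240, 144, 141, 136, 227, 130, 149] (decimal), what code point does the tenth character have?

Offset 0: leading byte 0xC3 = 11000011 → 2-byte char #1 = C3 81.
Offset 2: leading byte 0xEE = 11101110 → 3-byte char #2 = EE 8E 86.
Offset 5: leading byte 0xF0 = 11110000 → 4-byte char #3 = F0 B5 A6 97.
Offset 9: leading byte 0xCE = 11001110 → 2-byte char #4 = CE 91.
Offset 11: leading byte 0xEF = 11101111 → 3-byte char #5 = EF B8 BD.
Offset 14: leading byte 0xE4 = 11100100 → 3-byte char #6 = E4 B2 93.
Offset 17: leading byte 0xEE = 11101110 → 3-byte char #7 = EE A1 A3.
Offset 20: leading byte 0xE0 = 11100000 → 3-byte char #8 = E0 BD 92.
Offset 23: leading byte 0xF0 = 11110000 → 4-byte char #9 = F0 90 8D 88.
Offset 27: leading byte 0xE3 = 11100011 → 3-byte char #10 = E3 82 95.
Leading byte 0xE3 = 11100011 matches 1110xxxx → 3-byte sequence.
Byte 1: 0xE3 = 11100011, payload 0011 (4 bits).
Byte 2: 0x82 = 10000010 (10xxxxxx ✓), payload 000010.
Byte 3: 0x95 = 10010101 (10xxxxxx ✓), payload 010101.
Concatenate: 0011000010010101 = 0x3095 (16 bits → U+3095).

U+3095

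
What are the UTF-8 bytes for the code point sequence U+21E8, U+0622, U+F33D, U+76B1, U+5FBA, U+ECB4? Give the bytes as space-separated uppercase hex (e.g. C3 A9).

E2 87 A8 D8 A2 EF 8C BD E7 9A B1 E5 BE BA EE B2 B4

U+21E8: 3-byte form → E2 87 A8.
U+0622: 2-byte form → D8 A2.
U+F33D: 3-byte form → EF 8C BD.
U+76B1: 3-byte form → E7 9A B1.
U+5FBA: 3-byte form → E5 BE BA.
U+ECB4: 3-byte form → EE B2 B4.
Concatenated (17 bytes): E2 87 A8 D8 A2 EF 8C BD E7 9A B1 E5 BE BA EE B2 B4.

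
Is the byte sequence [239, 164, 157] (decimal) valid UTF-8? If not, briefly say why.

valid

Leading byte 0xEF = 11101111 → 3-byte form.
Continuation bytes 0xA4=10100100, 0x9D=10011101 all match 10xxxxxx.
Decoded value 0xF91D is ≥ 0x800 (shortest form) and not a surrogate.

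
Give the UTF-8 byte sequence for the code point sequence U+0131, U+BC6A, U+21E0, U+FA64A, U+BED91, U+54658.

C4 B1 EB B1 AA E2 87 A0 F3 BA 99 8A F2 BE B6 91 F1 94 99 98

U+0131: 2-byte form → C4 B1.
U+BC6A: 3-byte form → EB B1 AA.
U+21E0: 3-byte form → E2 87 A0.
U+FA64A: 4-byte form → F3 BA 99 8A.
U+BED91: 4-byte form → F2 BE B6 91.
U+54658: 4-byte form → F1 94 99 98.
Concatenated (20 bytes): C4 B1 EB B1 AA E2 87 A0 F3 BA 99 8A F2 BE B6 91 F1 94 99 98.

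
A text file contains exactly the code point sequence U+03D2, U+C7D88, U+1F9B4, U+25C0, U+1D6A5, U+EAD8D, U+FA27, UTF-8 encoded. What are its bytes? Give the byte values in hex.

U+03D2: 2-byte form → CF 92.
U+C7D88: 4-byte form → F3 87 B6 88.
U+1F9B4: 4-byte form → F0 9F A6 B4.
U+25C0: 3-byte form → E2 97 80.
U+1D6A5: 4-byte form → F0 9D 9A A5.
U+EAD8D: 4-byte form → F3 AA B6 8D.
U+FA27: 3-byte form → EF A8 A7.
Concatenated (24 bytes): CF 92 F3 87 B6 88 F0 9F A6 B4 E2 97 80 F0 9D 9A A5 F3 AA B6 8D EF A8 A7.

CF 92 F3 87 B6 88 F0 9F A6 B4 E2 97 80 F0 9D 9A A5 F3 AA B6 8D EF A8 A7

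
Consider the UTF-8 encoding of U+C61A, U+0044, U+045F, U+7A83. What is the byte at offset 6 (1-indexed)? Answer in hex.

1-indexed offset 6 is 0-indexed offset 5.
U+C61A → 3-byte form EC 98 9A at offsets 0–2.
U+0044 → 1-byte form 44 at offsets 3–3.
U+045F → 2-byte form D1 9F at offsets 4–5.
Offset 5 falls in char 3's range; it's byte 2 of D1 9F = 0x9F.

0x9F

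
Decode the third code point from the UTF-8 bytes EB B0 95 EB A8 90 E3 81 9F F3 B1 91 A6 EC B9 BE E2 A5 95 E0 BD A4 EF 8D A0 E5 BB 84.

Offset 0: leading byte 0xEB = 11101011 → 3-byte char #1 = EB B0 95.
Offset 3: leading byte 0xEB = 11101011 → 3-byte char #2 = EB A8 90.
Offset 6: leading byte 0xE3 = 11100011 → 3-byte char #3 = E3 81 9F.
Leading byte 0xE3 = 11100011 matches 1110xxxx → 3-byte sequence.
Byte 1: 0xE3 = 11100011, payload 0011 (4 bits).
Byte 2: 0x81 = 10000001 (10xxxxxx ✓), payload 000001.
Byte 3: 0x9F = 10011111 (10xxxxxx ✓), payload 011111.
Concatenate: 0011000001011111 = 0x305F (16 bits → U+305F).

U+305F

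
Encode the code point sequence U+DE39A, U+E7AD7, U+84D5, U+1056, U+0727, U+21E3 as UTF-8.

U+DE39A: 4-byte form → F3 9E 8E 9A.
U+E7AD7: 4-byte form → F3 A7 AB 97.
U+84D5: 3-byte form → E8 93 95.
U+1056: 3-byte form → E1 81 96.
U+0727: 2-byte form → DC A7.
U+21E3: 3-byte form → E2 87 A3.
Concatenated (19 bytes): F3 9E 8E 9A F3 A7 AB 97 E8 93 95 E1 81 96 DC A7 E2 87 A3.

F3 9E 8E 9A F3 A7 AB 97 E8 93 95 E1 81 96 DC A7 E2 87 A3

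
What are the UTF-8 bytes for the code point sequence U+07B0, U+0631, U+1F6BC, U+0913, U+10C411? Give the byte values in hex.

U+07B0: 2-byte form → DE B0.
U+0631: 2-byte form → D8 B1.
U+1F6BC: 4-byte form → F0 9F 9A BC.
U+0913: 3-byte form → E0 A4 93.
U+10C411: 4-byte form → F4 8C 90 91.
Concatenated (15 bytes): DE B0 D8 B1 F0 9F 9A BC E0 A4 93 F4 8C 90 91.

DE B0 D8 B1 F0 9F 9A BC E0 A4 93 F4 8C 90 91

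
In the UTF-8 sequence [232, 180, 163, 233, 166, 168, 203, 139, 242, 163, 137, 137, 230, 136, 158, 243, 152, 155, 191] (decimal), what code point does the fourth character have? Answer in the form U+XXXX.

U+A3249

Offset 0: leading byte 0xE8 = 11101000 → 3-byte char #1 = E8 B4 A3.
Offset 3: leading byte 0xE9 = 11101001 → 3-byte char #2 = E9 A6 A8.
Offset 6: leading byte 0xCB = 11001011 → 2-byte char #3 = CB 8B.
Offset 8: leading byte 0xF2 = 11110010 → 4-byte char #4 = F2 A3 89 89.
Leading byte 0xF2 = 11110010 matches 11110xxx → 4-byte sequence.
Byte 1: 0xF2 = 11110010, payload 010 (3 bits).
Byte 2: 0xA3 = 10100011 (10xxxxxx ✓), payload 100011.
Byte 3: 0x89 = 10001001 (10xxxxxx ✓), payload 001001.
Byte 4: 0x89 = 10001001 (10xxxxxx ✓), payload 001001.
Concatenate: 010100011001001001001 = 0xA3249 (21 bits → U+A3249).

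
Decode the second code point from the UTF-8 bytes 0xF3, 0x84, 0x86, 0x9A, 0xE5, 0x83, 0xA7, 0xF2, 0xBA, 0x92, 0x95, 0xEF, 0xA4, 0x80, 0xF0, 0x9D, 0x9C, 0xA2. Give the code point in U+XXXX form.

Offset 0: leading byte 0xF3 = 11110011 → 4-byte char #1 = F3 84 86 9A.
Offset 4: leading byte 0xE5 = 11100101 → 3-byte char #2 = E5 83 A7.
Leading byte 0xE5 = 11100101 matches 1110xxxx → 3-byte sequence.
Byte 1: 0xE5 = 11100101, payload 0101 (4 bits).
Byte 2: 0x83 = 10000011 (10xxxxxx ✓), payload 000011.
Byte 3: 0xA7 = 10100111 (10xxxxxx ✓), payload 100111.
Concatenate: 0101000011100111 = 0x50E7 (16 bits → U+50E7).

U+50E7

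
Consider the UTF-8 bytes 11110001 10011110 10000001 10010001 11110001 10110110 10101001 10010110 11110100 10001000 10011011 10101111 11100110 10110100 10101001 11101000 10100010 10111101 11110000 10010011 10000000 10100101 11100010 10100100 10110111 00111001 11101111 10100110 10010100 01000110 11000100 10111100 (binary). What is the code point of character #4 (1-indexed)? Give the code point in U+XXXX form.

U+6D29

Offset 0: leading byte 0xF1 = 11110001 → 4-byte char #1 = F1 9E 81 91.
Offset 4: leading byte 0xF1 = 11110001 → 4-byte char #2 = F1 B6 A9 96.
Offset 8: leading byte 0xF4 = 11110100 → 4-byte char #3 = F4 88 9B AF.
Offset 12: leading byte 0xE6 = 11100110 → 3-byte char #4 = E6 B4 A9.
Leading byte 0xE6 = 11100110 matches 1110xxxx → 3-byte sequence.
Byte 1: 0xE6 = 11100110, payload 0110 (4 bits).
Byte 2: 0xB4 = 10110100 (10xxxxxx ✓), payload 110100.
Byte 3: 0xA9 = 10101001 (10xxxxxx ✓), payload 101001.
Concatenate: 0110110100101001 = 0x6D29 (16 bits → U+6D29).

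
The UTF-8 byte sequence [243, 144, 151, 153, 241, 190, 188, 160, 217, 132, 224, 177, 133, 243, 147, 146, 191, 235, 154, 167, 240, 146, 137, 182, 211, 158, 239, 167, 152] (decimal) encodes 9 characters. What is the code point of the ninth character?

Offset 0: leading byte 0xF3 = 11110011 → 4-byte char #1 = F3 90 97 99.
Offset 4: leading byte 0xF1 = 11110001 → 4-byte char #2 = F1 BE BC A0.
Offset 8: leading byte 0xD9 = 11011001 → 2-byte char #3 = D9 84.
Offset 10: leading byte 0xE0 = 11100000 → 3-byte char #4 = E0 B1 85.
Offset 13: leading byte 0xF3 = 11110011 → 4-byte char #5 = F3 93 92 BF.
Offset 17: leading byte 0xEB = 11101011 → 3-byte char #6 = EB 9A A7.
Offset 20: leading byte 0xF0 = 11110000 → 4-byte char #7 = F0 92 89 B6.
Offset 24: leading byte 0xD3 = 11010011 → 2-byte char #8 = D3 9E.
Offset 26: leading byte 0xEF = 11101111 → 3-byte char #9 = EF A7 98.
Leading byte 0xEF = 11101111 matches 1110xxxx → 3-byte sequence.
Byte 1: 0xEF = 11101111, payload 1111 (4 bits).
Byte 2: 0xA7 = 10100111 (10xxxxxx ✓), payload 100111.
Byte 3: 0x98 = 10011000 (10xxxxxx ✓), payload 011000.
Concatenate: 1111100111011000 = 0xF9D8 (16 bits → U+F9D8).

U+F9D8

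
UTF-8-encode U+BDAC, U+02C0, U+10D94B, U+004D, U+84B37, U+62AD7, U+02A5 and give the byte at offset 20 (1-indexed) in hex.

1-indexed offset 20 is 0-indexed offset 19.
U+BDAC → 3-byte form EB B6 AC at offsets 0–2.
U+02C0 → 2-byte form CB 80 at offsets 3–4.
U+10D94B → 4-byte form F4 8D A5 8B at offsets 5–8.
U+004D → 1-byte form 4D at offsets 9–9.
U+84B37 → 4-byte form F2 84 AC B7 at offsets 10–13.
U+62AD7 → 4-byte form F1 A2 AB 97 at offsets 14–17.
U+02A5 → 2-byte form CA A5 at offsets 18–19.
Offset 19 falls in char 7's range; it's byte 2 of CA A5 = 0xA5.

0xA5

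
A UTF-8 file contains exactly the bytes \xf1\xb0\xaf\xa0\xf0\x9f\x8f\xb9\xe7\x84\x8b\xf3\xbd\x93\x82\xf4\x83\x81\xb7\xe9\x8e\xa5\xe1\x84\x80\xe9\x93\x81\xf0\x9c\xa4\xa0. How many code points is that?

Byte at offset 0: 0xF1 = 11110001 → 4-byte char (#1). Advance 4.
Byte at offset 4: 0xF0 = 11110000 → 4-byte char (#2). Advance 4.
Byte at offset 8: 0xE7 = 11100111 → 3-byte char (#3). Advance 3.
Byte at offset 11: 0xF3 = 11110011 → 4-byte char (#4). Advance 4.
Byte at offset 15: 0xF4 = 11110100 → 4-byte char (#5). Advance 4.
Byte at offset 19: 0xE9 = 11101001 → 3-byte char (#6). Advance 3.
Byte at offset 22: 0xE1 = 11100001 → 3-byte char (#7). Advance 3.
Byte at offset 25: 0xE9 = 11101001 → 3-byte char (#8). Advance 3.
Byte at offset 28: 0xF0 = 11110000 → 4-byte char (#9). Advance 4.
Reached end at offset 32 after 9 code points.

9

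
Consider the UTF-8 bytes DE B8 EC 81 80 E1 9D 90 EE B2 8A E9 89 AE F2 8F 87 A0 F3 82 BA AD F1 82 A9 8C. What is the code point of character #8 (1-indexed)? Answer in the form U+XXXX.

Offset 0: leading byte 0xDE = 11011110 → 2-byte char #1 = DE B8.
Offset 2: leading byte 0xEC = 11101100 → 3-byte char #2 = EC 81 80.
Offset 5: leading byte 0xE1 = 11100001 → 3-byte char #3 = E1 9D 90.
Offset 8: leading byte 0xEE = 11101110 → 3-byte char #4 = EE B2 8A.
Offset 11: leading byte 0xE9 = 11101001 → 3-byte char #5 = E9 89 AE.
Offset 14: leading byte 0xF2 = 11110010 → 4-byte char #6 = F2 8F 87 A0.
Offset 18: leading byte 0xF3 = 11110011 → 4-byte char #7 = F3 82 BA AD.
Offset 22: leading byte 0xF1 = 11110001 → 4-byte char #8 = F1 82 A9 8C.
Leading byte 0xF1 = 11110001 matches 11110xxx → 4-byte sequence.
Byte 1: 0xF1 = 11110001, payload 001 (3 bits).
Byte 2: 0x82 = 10000010 (10xxxxxx ✓), payload 000010.
Byte 3: 0xA9 = 10101001 (10xxxxxx ✓), payload 101001.
Byte 4: 0x8C = 10001100 (10xxxxxx ✓), payload 001100.
Concatenate: 001000010101001001100 = 0x42A4C (21 bits → U+42A4C).

U+42A4C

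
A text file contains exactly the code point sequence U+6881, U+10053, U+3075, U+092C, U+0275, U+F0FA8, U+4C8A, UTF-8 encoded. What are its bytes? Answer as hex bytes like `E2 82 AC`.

E6 A2 81 F0 90 81 93 E3 81 B5 E0 A4 AC C9 B5 F3 B0 BE A8 E4 B2 8A

U+6881: 3-byte form → E6 A2 81.
U+10053: 4-byte form → F0 90 81 93.
U+3075: 3-byte form → E3 81 B5.
U+092C: 3-byte form → E0 A4 AC.
U+0275: 2-byte form → C9 B5.
U+F0FA8: 4-byte form → F3 B0 BE A8.
U+4C8A: 3-byte form → E4 B2 8A.
Concatenated (22 bytes): E6 A2 81 F0 90 81 93 E3 81 B5 E0 A4 AC C9 B5 F3 B0 BE A8 E4 B2 8A.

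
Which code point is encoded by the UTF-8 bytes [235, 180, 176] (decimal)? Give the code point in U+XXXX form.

Leading byte 0xEB = 11101011 matches 1110xxxx → 3-byte sequence.
Byte 1: 0xEB = 11101011, payload 1011 (4 bits).
Byte 2: 0xB4 = 10110100 (10xxxxxx ✓), payload 110100.
Byte 3: 0xB0 = 10110000 (10xxxxxx ✓), payload 110000.
Concatenate: 1011110100110000 = 0xBD30 (16 bits → U+BD30).

U+BD30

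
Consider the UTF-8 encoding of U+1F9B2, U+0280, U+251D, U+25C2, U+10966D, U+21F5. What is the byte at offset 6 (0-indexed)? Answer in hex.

U+1F9B2 → 4-byte form F0 9F A6 B2 at offsets 0–3.
U+0280 → 2-byte form CA 80 at offsets 4–5.
U+251D → 3-byte form E2 94 9D at offsets 6–8.
Offset 6 falls in char 3's range; it's byte 1 of E2 94 9D = 0xE2.

0xE2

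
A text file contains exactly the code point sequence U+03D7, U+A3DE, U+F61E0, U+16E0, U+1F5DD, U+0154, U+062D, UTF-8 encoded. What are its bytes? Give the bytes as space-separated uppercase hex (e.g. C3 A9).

CF 97 EA 8F 9E F3 B6 87 A0 E1 9B A0 F0 9F 97 9D C5 94 D8 AD

U+03D7: 2-byte form → CF 97.
U+A3DE: 3-byte form → EA 8F 9E.
U+F61E0: 4-byte form → F3 B6 87 A0.
U+16E0: 3-byte form → E1 9B A0.
U+1F5DD: 4-byte form → F0 9F 97 9D.
U+0154: 2-byte form → C5 94.
U+062D: 2-byte form → D8 AD.
Concatenated (20 bytes): CF 97 EA 8F 9E F3 B6 87 A0 E1 9B A0 F0 9F 97 9D C5 94 D8 AD.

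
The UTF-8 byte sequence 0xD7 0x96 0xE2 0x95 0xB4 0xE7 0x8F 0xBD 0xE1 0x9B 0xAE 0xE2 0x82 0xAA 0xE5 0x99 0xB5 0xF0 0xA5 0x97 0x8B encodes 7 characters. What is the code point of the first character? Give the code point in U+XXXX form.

Offset 0: leading byte 0xD7 = 11010111 → 2-byte char #1 = D7 96.
Leading byte 0xD7 = 11010111 matches 110xxxxx → 2-byte sequence.
Byte 1: 0xD7 = 11010111, payload 10111 (5 bits).
Byte 2: 0x96 = 10010110 (10xxxxxx ✓), payload 010110.
Concatenate: 10111010110 = 0x5D6 (11 bits → U+05D6).

U+05D6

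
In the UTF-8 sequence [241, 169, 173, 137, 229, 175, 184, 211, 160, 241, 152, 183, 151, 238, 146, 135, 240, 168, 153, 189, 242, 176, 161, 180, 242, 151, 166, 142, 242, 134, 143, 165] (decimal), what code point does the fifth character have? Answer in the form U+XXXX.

Offset 0: leading byte 0xF1 = 11110001 → 4-byte char #1 = F1 A9 AD 89.
Offset 4: leading byte 0xE5 = 11100101 → 3-byte char #2 = E5 AF B8.
Offset 7: leading byte 0xD3 = 11010011 → 2-byte char #3 = D3 A0.
Offset 9: leading byte 0xF1 = 11110001 → 4-byte char #4 = F1 98 B7 97.
Offset 13: leading byte 0xEE = 11101110 → 3-byte char #5 = EE 92 87.
Leading byte 0xEE = 11101110 matches 1110xxxx → 3-byte sequence.
Byte 1: 0xEE = 11101110, payload 1110 (4 bits).
Byte 2: 0x92 = 10010010 (10xxxxxx ✓), payload 010010.
Byte 3: 0x87 = 10000111 (10xxxxxx ✓), payload 000111.
Concatenate: 1110010010000111 = 0xE487 (16 bits → U+E487).

U+E487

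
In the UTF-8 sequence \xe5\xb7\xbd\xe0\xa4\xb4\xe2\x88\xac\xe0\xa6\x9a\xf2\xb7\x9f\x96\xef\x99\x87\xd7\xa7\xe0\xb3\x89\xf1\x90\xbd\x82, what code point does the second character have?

U+0934

Offset 0: leading byte 0xE5 = 11100101 → 3-byte char #1 = E5 B7 BD.
Offset 3: leading byte 0xE0 = 11100000 → 3-byte char #2 = E0 A4 B4.
Leading byte 0xE0 = 11100000 matches 1110xxxx → 3-byte sequence.
Byte 1: 0xE0 = 11100000, payload 0000 (4 bits).
Byte 2: 0xA4 = 10100100 (10xxxxxx ✓), payload 100100.
Byte 3: 0xB4 = 10110100 (10xxxxxx ✓), payload 110100.
Concatenate: 0000100100110100 = 0x934 (16 bits → U+0934).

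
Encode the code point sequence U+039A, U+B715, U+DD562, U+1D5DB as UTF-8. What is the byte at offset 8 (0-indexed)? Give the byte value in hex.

0xA2

U+039A → 2-byte form CE 9A at offsets 0–1.
U+B715 → 3-byte form EB 9C 95 at offsets 2–4.
U+DD562 → 4-byte form F3 9D 95 A2 at offsets 5–8.
Offset 8 falls in char 3's range; it's byte 4 of F3 9D 95 A2 = 0xA2.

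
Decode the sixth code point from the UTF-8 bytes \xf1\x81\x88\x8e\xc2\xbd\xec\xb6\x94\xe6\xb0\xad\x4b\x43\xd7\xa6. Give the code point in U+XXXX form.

U+0043

Offset 0: leading byte 0xF1 = 11110001 → 4-byte char #1 = F1 81 88 8E.
Offset 4: leading byte 0xC2 = 11000010 → 2-byte char #2 = C2 BD.
Offset 6: leading byte 0xEC = 11101100 → 3-byte char #3 = EC B6 94.
Offset 9: leading byte 0xE6 = 11100110 → 3-byte char #4 = E6 B0 AD.
Offset 12: leading byte 0x4B = 01001011 → 1-byte char #5 = 4B.
Offset 13: leading byte 0x43 = 01000011 → 1-byte char #6 = 43.
Leading byte 0x43 = 01000011 matches 0xxxxxxx → 1-byte sequence.
Byte 1: 0x43 = 01000011, payload 1000011 (7 bits).
Concatenate: 1000011 = 0x43 (7 bits → U+0043).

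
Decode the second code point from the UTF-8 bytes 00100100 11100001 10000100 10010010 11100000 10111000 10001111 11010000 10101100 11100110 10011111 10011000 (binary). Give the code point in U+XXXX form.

Offset 0: leading byte 0x24 = 00100100 → 1-byte char #1 = 24.
Offset 1: leading byte 0xE1 = 11100001 → 3-byte char #2 = E1 84 92.
Leading byte 0xE1 = 11100001 matches 1110xxxx → 3-byte sequence.
Byte 1: 0xE1 = 11100001, payload 0001 (4 bits).
Byte 2: 0x84 = 10000100 (10xxxxxx ✓), payload 000100.
Byte 3: 0x92 = 10010010 (10xxxxxx ✓), payload 010010.
Concatenate: 0001000100010010 = 0x1112 (16 bits → U+1112).

U+1112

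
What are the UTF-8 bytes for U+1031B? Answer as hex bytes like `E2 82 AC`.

F0 90 8C 9B

U+1031B = 0x1031B = 66331 decimal. In range U+10000–U+10FFFF → 4-byte form: 11110xxx 10xxxxxx 10xxxxxx 10xxxxxx.
Binary (21 bits): 000010000001100011011.
Split 3+6+6+6: 000 | 010000 | 001100 | 011011.
Byte 1: 11110000 = 0xF0.
Byte 2: 10010000 = 0x90.
Byte 3: 10001100 = 0x8C.
Byte 4: 10011011 = 0x9B.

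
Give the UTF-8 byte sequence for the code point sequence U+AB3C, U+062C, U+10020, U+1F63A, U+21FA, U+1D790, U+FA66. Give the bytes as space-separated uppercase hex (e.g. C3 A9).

EA AC BC D8 AC F0 90 80 A0 F0 9F 98 BA E2 87 BA F0 9D 9E 90 EF A9 A6

U+AB3C: 3-byte form → EA AC BC.
U+062C: 2-byte form → D8 AC.
U+10020: 4-byte form → F0 90 80 A0.
U+1F63A: 4-byte form → F0 9F 98 BA.
U+21FA: 3-byte form → E2 87 BA.
U+1D790: 4-byte form → F0 9D 9E 90.
U+FA66: 3-byte form → EF A9 A6.
Concatenated (23 bytes): EA AC BC D8 AC F0 90 80 A0 F0 9F 98 BA E2 87 BA F0 9D 9E 90 EF A9 A6.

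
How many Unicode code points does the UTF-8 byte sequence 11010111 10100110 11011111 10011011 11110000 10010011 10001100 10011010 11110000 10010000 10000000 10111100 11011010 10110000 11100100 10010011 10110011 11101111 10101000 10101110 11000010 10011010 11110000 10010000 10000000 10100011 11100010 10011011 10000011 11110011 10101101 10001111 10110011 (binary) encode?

Byte at offset 0: 0xD7 = 11010111 → 2-byte char (#1). Advance 2.
Byte at offset 2: 0xDF = 11011111 → 2-byte char (#2). Advance 2.
Byte at offset 4: 0xF0 = 11110000 → 4-byte char (#3). Advance 4.
Byte at offset 8: 0xF0 = 11110000 → 4-byte char (#4). Advance 4.
Byte at offset 12: 0xDA = 11011010 → 2-byte char (#5). Advance 2.
Byte at offset 14: 0xE4 = 11100100 → 3-byte char (#6). Advance 3.
Byte at offset 17: 0xEF = 11101111 → 3-byte char (#7). Advance 3.
Byte at offset 20: 0xC2 = 11000010 → 2-byte char (#8). Advance 2.
Byte at offset 22: 0xF0 = 11110000 → 4-byte char (#9). Advance 4.
Byte at offset 26: 0xE2 = 11100010 → 3-byte char (#10). Advance 3.
Byte at offset 29: 0xF3 = 11110011 → 4-byte char (#11). Advance 4.
Reached end at offset 33 after 11 code points.

11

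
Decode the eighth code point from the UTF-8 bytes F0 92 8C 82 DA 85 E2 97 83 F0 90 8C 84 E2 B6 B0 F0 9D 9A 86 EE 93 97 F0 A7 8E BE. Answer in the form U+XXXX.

Offset 0: leading byte 0xF0 = 11110000 → 4-byte char #1 = F0 92 8C 82.
Offset 4: leading byte 0xDA = 11011010 → 2-byte char #2 = DA 85.
Offset 6: leading byte 0xE2 = 11100010 → 3-byte char #3 = E2 97 83.
Offset 9: leading byte 0xF0 = 11110000 → 4-byte char #4 = F0 90 8C 84.
Offset 13: leading byte 0xE2 = 11100010 → 3-byte char #5 = E2 B6 B0.
Offset 16: leading byte 0xF0 = 11110000 → 4-byte char #6 = F0 9D 9A 86.
Offset 20: leading byte 0xEE = 11101110 → 3-byte char #7 = EE 93 97.
Offset 23: leading byte 0xF0 = 11110000 → 4-byte char #8 = F0 A7 8E BE.
Leading byte 0xF0 = 11110000 matches 11110xxx → 4-byte sequence.
Byte 1: 0xF0 = 11110000, payload 000 (3 bits).
Byte 2: 0xA7 = 10100111 (10xxxxxx ✓), payload 100111.
Byte 3: 0x8E = 10001110 (10xxxxxx ✓), payload 001110.
Byte 4: 0xBE = 10111110 (10xxxxxx ✓), payload 111110.
Concatenate: 000100111001110111110 = 0x273BE (21 bits → U+273BE).

U+273BE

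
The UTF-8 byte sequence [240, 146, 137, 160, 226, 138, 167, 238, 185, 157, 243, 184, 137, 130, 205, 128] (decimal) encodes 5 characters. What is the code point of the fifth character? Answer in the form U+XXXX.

U+0340

Offset 0: leading byte 0xF0 = 11110000 → 4-byte char #1 = F0 92 89 A0.
Offset 4: leading byte 0xE2 = 11100010 → 3-byte char #2 = E2 8A A7.
Offset 7: leading byte 0xEE = 11101110 → 3-byte char #3 = EE B9 9D.
Offset 10: leading byte 0xF3 = 11110011 → 4-byte char #4 = F3 B8 89 82.
Offset 14: leading byte 0xCD = 11001101 → 2-byte char #5 = CD 80.
Leading byte 0xCD = 11001101 matches 110xxxxx → 2-byte sequence.
Byte 1: 0xCD = 11001101, payload 01101 (5 bits).
Byte 2: 0x80 = 10000000 (10xxxxxx ✓), payload 000000.
Concatenate: 01101000000 = 0x340 (11 bits → U+0340).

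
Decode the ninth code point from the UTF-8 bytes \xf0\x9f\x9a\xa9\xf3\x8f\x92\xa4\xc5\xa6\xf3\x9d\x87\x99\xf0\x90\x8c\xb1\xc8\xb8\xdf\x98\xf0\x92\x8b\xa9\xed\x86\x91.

Offset 0: leading byte 0xF0 = 11110000 → 4-byte char #1 = F0 9F 9A A9.
Offset 4: leading byte 0xF3 = 11110011 → 4-byte char #2 = F3 8F 92 A4.
Offset 8: leading byte 0xC5 = 11000101 → 2-byte char #3 = C5 A6.
Offset 10: leading byte 0xF3 = 11110011 → 4-byte char #4 = F3 9D 87 99.
Offset 14: leading byte 0xF0 = 11110000 → 4-byte char #5 = F0 90 8C B1.
Offset 18: leading byte 0xC8 = 11001000 → 2-byte char #6 = C8 B8.
Offset 20: leading byte 0xDF = 11011111 → 2-byte char #7 = DF 98.
Offset 22: leading byte 0xF0 = 11110000 → 4-byte char #8 = F0 92 8B A9.
Offset 26: leading byte 0xED = 11101101 → 3-byte char #9 = ED 86 91.
Leading byte 0xED = 11101101 matches 1110xxxx → 3-byte sequence.
Byte 1: 0xED = 11101101, payload 1101 (4 bits).
Byte 2: 0x86 = 10000110 (10xxxxxx ✓), payload 000110.
Byte 3: 0x91 = 10010001 (10xxxxxx ✓), payload 010001.
Concatenate: 1101000110010001 = 0xD191 (16 bits → U+D191).

U+D191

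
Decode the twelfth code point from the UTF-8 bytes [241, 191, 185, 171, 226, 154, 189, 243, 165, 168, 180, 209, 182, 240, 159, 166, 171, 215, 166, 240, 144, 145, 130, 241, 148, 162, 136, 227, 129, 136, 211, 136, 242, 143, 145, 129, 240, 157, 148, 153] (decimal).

U+1D519

Offset 0: leading byte 0xF1 = 11110001 → 4-byte char #1 = F1 BF B9 AB.
Offset 4: leading byte 0xE2 = 11100010 → 3-byte char #2 = E2 9A BD.
Offset 7: leading byte 0xF3 = 11110011 → 4-byte char #3 = F3 A5 A8 B4.
Offset 11: leading byte 0xD1 = 11010001 → 2-byte char #4 = D1 B6.
Offset 13: leading byte 0xF0 = 11110000 → 4-byte char #5 = F0 9F A6 AB.
Offset 17: leading byte 0xD7 = 11010111 → 2-byte char #6 = D7 A6.
Offset 19: leading byte 0xF0 = 11110000 → 4-byte char #7 = F0 90 91 82.
Offset 23: leading byte 0xF1 = 11110001 → 4-byte char #8 = F1 94 A2 88.
Offset 27: leading byte 0xE3 = 11100011 → 3-byte char #9 = E3 81 88.
Offset 30: leading byte 0xD3 = 11010011 → 2-byte char #10 = D3 88.
Offset 32: leading byte 0xF2 = 11110010 → 4-byte char #11 = F2 8F 91 81.
Offset 36: leading byte 0xF0 = 11110000 → 4-byte char #12 = F0 9D 94 99.
Leading byte 0xF0 = 11110000 matches 11110xxx → 4-byte sequence.
Byte 1: 0xF0 = 11110000, payload 000 (3 bits).
Byte 2: 0x9D = 10011101 (10xxxxxx ✓), payload 011101.
Byte 3: 0x94 = 10010100 (10xxxxxx ✓), payload 010100.
Byte 4: 0x99 = 10011001 (10xxxxxx ✓), payload 011001.
Concatenate: 000011101010100011001 = 0x1D519 (21 bits → U+1D519).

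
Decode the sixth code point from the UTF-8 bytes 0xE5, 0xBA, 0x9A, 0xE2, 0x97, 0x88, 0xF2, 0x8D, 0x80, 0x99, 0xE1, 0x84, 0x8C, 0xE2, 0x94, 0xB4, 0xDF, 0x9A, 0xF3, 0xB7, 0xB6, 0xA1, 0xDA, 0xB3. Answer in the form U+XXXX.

U+07DA

Offset 0: leading byte 0xE5 = 11100101 → 3-byte char #1 = E5 BA 9A.
Offset 3: leading byte 0xE2 = 11100010 → 3-byte char #2 = E2 97 88.
Offset 6: leading byte 0xF2 = 11110010 → 4-byte char #3 = F2 8D 80 99.
Offset 10: leading byte 0xE1 = 11100001 → 3-byte char #4 = E1 84 8C.
Offset 13: leading byte 0xE2 = 11100010 → 3-byte char #5 = E2 94 B4.
Offset 16: leading byte 0xDF = 11011111 → 2-byte char #6 = DF 9A.
Leading byte 0xDF = 11011111 matches 110xxxxx → 2-byte sequence.
Byte 1: 0xDF = 11011111, payload 11111 (5 bits).
Byte 2: 0x9A = 10011010 (10xxxxxx ✓), payload 011010.
Concatenate: 11111011010 = 0x7DA (11 bits → U+07DA).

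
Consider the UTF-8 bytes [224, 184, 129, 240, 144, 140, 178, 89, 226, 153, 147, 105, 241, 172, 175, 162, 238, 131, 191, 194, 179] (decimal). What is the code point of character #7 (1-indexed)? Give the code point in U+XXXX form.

Offset 0: leading byte 0xE0 = 11100000 → 3-byte char #1 = E0 B8 81.
Offset 3: leading byte 0xF0 = 11110000 → 4-byte char #2 = F0 90 8C B2.
Offset 7: leading byte 0x59 = 01011001 → 1-byte char #3 = 59.
Offset 8: leading byte 0xE2 = 11100010 → 3-byte char #4 = E2 99 93.
Offset 11: leading byte 0x69 = 01101001 → 1-byte char #5 = 69.
Offset 12: leading byte 0xF1 = 11110001 → 4-byte char #6 = F1 AC AF A2.
Offset 16: leading byte 0xEE = 11101110 → 3-byte char #7 = EE 83 BF.
Leading byte 0xEE = 11101110 matches 1110xxxx → 3-byte sequence.
Byte 1: 0xEE = 11101110, payload 1110 (4 bits).
Byte 2: 0x83 = 10000011 (10xxxxxx ✓), payload 000011.
Byte 3: 0xBF = 10111111 (10xxxxxx ✓), payload 111111.
Concatenate: 1110000011111111 = 0xE0FF (16 bits → U+E0FF).

U+E0FF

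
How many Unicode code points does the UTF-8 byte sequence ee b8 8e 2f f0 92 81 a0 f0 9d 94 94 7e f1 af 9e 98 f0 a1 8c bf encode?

Byte at offset 0: 0xEE = 11101110 → 3-byte char (#1). Advance 3.
Byte at offset 3: 0x2F = 00101111 → 1-byte char (#2). Advance 1.
Byte at offset 4: 0xF0 = 11110000 → 4-byte char (#3). Advance 4.
Byte at offset 8: 0xF0 = 11110000 → 4-byte char (#4). Advance 4.
Byte at offset 12: 0x7E = 01111110 → 1-byte char (#5). Advance 1.
Byte at offset 13: 0xF1 = 11110001 → 4-byte char (#6). Advance 4.
Byte at offset 17: 0xF0 = 11110000 → 4-byte char (#7). Advance 4.
Reached end at offset 21 after 7 code points.

7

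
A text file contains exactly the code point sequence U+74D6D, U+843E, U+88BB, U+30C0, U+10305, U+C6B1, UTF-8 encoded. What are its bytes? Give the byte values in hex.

U+74D6D: 4-byte form → F1 B4 B5 AD.
U+843E: 3-byte form → E8 90 BE.
U+88BB: 3-byte form → E8 A2 BB.
U+30C0: 3-byte form → E3 83 80.
U+10305: 4-byte form → F0 90 8C 85.
U+C6B1: 3-byte form → EC 9A B1.
Concatenated (20 bytes): F1 B4 B5 AD E8 90 BE E8 A2 BB E3 83 80 F0 90 8C 85 EC 9A B1.

F1 B4 B5 AD E8 90 BE E8 A2 BB E3 83 80 F0 90 8C 85 EC 9A B1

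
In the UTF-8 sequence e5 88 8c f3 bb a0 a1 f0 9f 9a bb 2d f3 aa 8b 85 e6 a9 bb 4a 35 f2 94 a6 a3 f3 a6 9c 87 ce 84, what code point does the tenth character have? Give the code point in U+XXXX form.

U+E6707

Offset 0: leading byte 0xE5 = 11100101 → 3-byte char #1 = E5 88 8C.
Offset 3: leading byte 0xF3 = 11110011 → 4-byte char #2 = F3 BB A0 A1.
Offset 7: leading byte 0xF0 = 11110000 → 4-byte char #3 = F0 9F 9A BB.
Offset 11: leading byte 0x2D = 00101101 → 1-byte char #4 = 2D.
Offset 12: leading byte 0xF3 = 11110011 → 4-byte char #5 = F3 AA 8B 85.
Offset 16: leading byte 0xE6 = 11100110 → 3-byte char #6 = E6 A9 BB.
Offset 19: leading byte 0x4A = 01001010 → 1-byte char #7 = 4A.
Offset 20: leading byte 0x35 = 00110101 → 1-byte char #8 = 35.
Offset 21: leading byte 0xF2 = 11110010 → 4-byte char #9 = F2 94 A6 A3.
Offset 25: leading byte 0xF3 = 11110011 → 4-byte char #10 = F3 A6 9C 87.
Leading byte 0xF3 = 11110011 matches 11110xxx → 4-byte sequence.
Byte 1: 0xF3 = 11110011, payload 011 (3 bits).
Byte 2: 0xA6 = 10100110 (10xxxxxx ✓), payload 100110.
Byte 3: 0x9C = 10011100 (10xxxxxx ✓), payload 011100.
Byte 4: 0x87 = 10000111 (10xxxxxx ✓), payload 000111.
Concatenate: 011100110011100000111 = 0xE6707 (21 bits → U+E6707).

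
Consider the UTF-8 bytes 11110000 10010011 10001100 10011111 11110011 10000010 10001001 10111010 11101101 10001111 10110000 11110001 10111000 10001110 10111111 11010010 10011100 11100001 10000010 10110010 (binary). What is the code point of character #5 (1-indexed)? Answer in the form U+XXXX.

U+049C

Offset 0: leading byte 0xF0 = 11110000 → 4-byte char #1 = F0 93 8C 9F.
Offset 4: leading byte 0xF3 = 11110011 → 4-byte char #2 = F3 82 89 BA.
Offset 8: leading byte 0xED = 11101101 → 3-byte char #3 = ED 8F B0.
Offset 11: leading byte 0xF1 = 11110001 → 4-byte char #4 = F1 B8 8E BF.
Offset 15: leading byte 0xD2 = 11010010 → 2-byte char #5 = D2 9C.
Leading byte 0xD2 = 11010010 matches 110xxxxx → 2-byte sequence.
Byte 1: 0xD2 = 11010010, payload 10010 (5 bits).
Byte 2: 0x9C = 10011100 (10xxxxxx ✓), payload 011100.
Concatenate: 10010011100 = 0x49C (11 bits → U+049C).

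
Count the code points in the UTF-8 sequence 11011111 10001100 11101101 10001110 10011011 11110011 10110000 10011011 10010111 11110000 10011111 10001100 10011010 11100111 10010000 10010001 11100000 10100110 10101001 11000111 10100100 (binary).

Byte at offset 0: 0xDF = 11011111 → 2-byte char (#1). Advance 2.
Byte at offset 2: 0xED = 11101101 → 3-byte char (#2). Advance 3.
Byte at offset 5: 0xF3 = 11110011 → 4-byte char (#3). Advance 4.
Byte at offset 9: 0xF0 = 11110000 → 4-byte char (#4). Advance 4.
Byte at offset 13: 0xE7 = 11100111 → 3-byte char (#5). Advance 3.
Byte at offset 16: 0xE0 = 11100000 → 3-byte char (#6). Advance 3.
Byte at offset 19: 0xC7 = 11000111 → 2-byte char (#7). Advance 2.
Reached end at offset 21 after 7 code points.

7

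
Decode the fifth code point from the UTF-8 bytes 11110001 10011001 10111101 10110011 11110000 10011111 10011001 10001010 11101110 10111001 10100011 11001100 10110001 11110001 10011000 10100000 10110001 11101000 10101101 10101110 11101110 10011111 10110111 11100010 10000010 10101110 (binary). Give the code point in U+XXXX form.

U+58831

Offset 0: leading byte 0xF1 = 11110001 → 4-byte char #1 = F1 99 BD B3.
Offset 4: leading byte 0xF0 = 11110000 → 4-byte char #2 = F0 9F 99 8A.
Offset 8: leading byte 0xEE = 11101110 → 3-byte char #3 = EE B9 A3.
Offset 11: leading byte 0xCC = 11001100 → 2-byte char #4 = CC B1.
Offset 13: leading byte 0xF1 = 11110001 → 4-byte char #5 = F1 98 A0 B1.
Leading byte 0xF1 = 11110001 matches 11110xxx → 4-byte sequence.
Byte 1: 0xF1 = 11110001, payload 001 (3 bits).
Byte 2: 0x98 = 10011000 (10xxxxxx ✓), payload 011000.
Byte 3: 0xA0 = 10100000 (10xxxxxx ✓), payload 100000.
Byte 4: 0xB1 = 10110001 (10xxxxxx ✓), payload 110001.
Concatenate: 001011000100000110001 = 0x58831 (21 bits → U+58831).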